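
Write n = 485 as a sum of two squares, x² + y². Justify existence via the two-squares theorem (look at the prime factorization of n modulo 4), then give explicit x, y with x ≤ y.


Step 1: Factor n = 485 = 5 · 97.
Step 2: Check the mod-4 condition on each prime factor: 5 ≡ 1 (mod 4), exponent 1; 97 ≡ 1 (mod 4), exponent 1.
All primes ≡ 3 (mod 4) appear to even exponent (or don't appear), so by the two-squares theorem n IS expressible as a sum of two squares.
Step 3: Build a representation. Here n = 5 · 97 is a product of primes ≡ 1 (mod 4). Each prime p ≡ 1 (mod 4) is itself a sum of two squares; find a² by testing p − a² for a perfect square:
  5: 5 − 1² = 4 = 2² ⇒ 5 = 1² + 2².
  97: 97 − 1² = 96, 97 − 2² = 93, 97 − 3² = 88, 97 − 4² = 81 = 9² ⇒ 97 = 4² + 9².
  Combine using the Brahmagupta–Fibonacci identity (a² + b²)(c² + d²) = (ac − bd)² + (ad + bc)² = (ac + bd)² + (ad − bc)²:
  5 · 97 = 485: from (1² + 2²)(4² + 9²), take (1·4 − 2·9, 1·9 + 2·4) = (4 − 18, 9 + 8) = (-14, 17); dropping signs (only squares matter) gives (14, 17); check 14² + 17² = 196 + 289 = 485 ✓.
Step 4: Order so x ≤ y and verify: 14² + 17² = 196 + 289 = 485 = n. ✓

n = 485 = 14² + 17² (one valid representation with x ≤ y).


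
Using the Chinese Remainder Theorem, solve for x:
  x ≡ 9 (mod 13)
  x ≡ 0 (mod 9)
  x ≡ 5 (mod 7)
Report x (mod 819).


Moduli 13, 9, 7 are pairwise coprime; by CRT there is a unique solution modulo M = 13 · 9 · 7 = 819.
Solve pairwise, accumulating the modulus:
  Start with x ≡ 9 (mod 13).
  Combine with x ≡ 0 (mod 9): since gcd(13, 9) = 1, we get a unique residue mod 117.
    Write x = 9 + 13·t and substitute into x ≡ 0 (mod 9): 13·t ≡ 0 − 9 = -9 (mod 9).
    Reduce coefficients mod 9: 4·t ≡ 0 (mod 9).
    The inverse of 4 mod 9 is 7 (since 4·7 = 28 = 3·9 + 1), so t ≡ 7·0 = 0 ≡ 0 (mod 9).
    Then x = 9 + 13·0 = 9, valid modulo lcm(13, 9) = 117: x ≡ 9 (mod 117).
  Combine with x ≡ 5 (mod 7): since gcd(117, 7) = 1, we get a unique residue mod 819.
    Write x = 9 + 117·t and substitute into x ≡ 5 (mod 7): 117·t ≡ 5 − 9 = -4 (mod 7).
    Reduce coefficients mod 7: 5·t ≡ 3 (mod 7).
    The inverse of 5 mod 7 is 3 (since 5·3 = 15 = 2·7 + 1), so t ≡ 3·3 = 9 ≡ 2 (mod 7).
    Then x = 9 + 117·2 = 243, valid modulo lcm(117, 7) = 819: x ≡ 243 (mod 819).
Verify: 243 mod 13 = 9 ✓, 243 mod 9 = 0 ✓, 243 mod 7 = 5 ✓.

x ≡ 243 (mod 819).


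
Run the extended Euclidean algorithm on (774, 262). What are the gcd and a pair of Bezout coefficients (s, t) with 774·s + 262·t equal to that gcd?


Euclidean algorithm on (774, 262) — divide until remainder is 0:
  774 = 2 · 262 + 250
  262 = 1 · 250 + 12
  250 = 20 · 12 + 10
  12 = 1 · 10 + 2
  10 = 5 · 2 + 0
gcd(774, 262) = 2.
Track Bezout coefficients alongside the remainders: start with r₀ = 774 = a·1 + b·0 (s = 1, t = 0) and r₁ = 262 = a·0 + b·1 (s = 0, t = 1); each new remainder r_{k+1} = r_{k-1} − q_k·r_k inherits s_{k+1} = s_{k-1} − q_k·s_k, t_{k+1} = t_{k-1} − q_k·t_k, so r_k = a·s_k + b·t_k at every step:
  q = 2: r = 250, s = 1 − 2·0 = 1, t = 0 − 2·1 = -2  (check: 774·1 + 262·(-2) = 250)
  q = 1: r = 12, s = 0 − 1·1 = -1, t = 1 − 1·(-2) = 3  (check: 774·(-1) + 262·3 = 12)
  q = 20: r = 10, s = 1 − 20·(-1) = 21, t = -2 − 20·3 = -62  (check: 774·21 + 262·(-62) = 10)
  q = 1: r = 2, s = -1 − 1·21 = -22, t = 3 − 1·(-62) = 65  (check: 774·(-22) + 262·65 = 2)
The row with r = 2 (the gcd) gives the Bezout coefficients s = -22, t = 65.
Result: 774 · (-22) + 262 · (65) = 2.

gcd(774, 262) = 2; s = -22, t = 65 (check: 774·(-22) + 262·65 = 2).


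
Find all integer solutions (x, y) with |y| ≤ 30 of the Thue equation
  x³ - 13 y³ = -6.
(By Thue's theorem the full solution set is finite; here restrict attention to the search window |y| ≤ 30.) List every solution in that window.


The equation is x³ - 13y³ = -6. For fixed y, x³ = 13·y³ − 6, so a solution requires the RHS to be a perfect cube.
Strategy: iterate y from -30 to 30, compute RHS = 13·y³ − 6, and check whether it is a (positive or negative) perfect cube.
Check small values of y:
  y = 0: RHS = -6 is not a perfect cube.
  y = 1: RHS = 7 is not a perfect cube.
  y = -1: RHS = -19 is not a perfect cube.
  y = 2: RHS = 98 is not a perfect cube.
  y = -2: RHS = -110 is not a perfect cube.
  y = 3: RHS = 345 is not a perfect cube.
  y = -3: RHS = -357 is not a perfect cube.
Continuing the search up to |y| = 30 finds no solutions either.
No (x, y) in the scanned range satisfies the equation.

No integer solutions with |y| ≤ 30.


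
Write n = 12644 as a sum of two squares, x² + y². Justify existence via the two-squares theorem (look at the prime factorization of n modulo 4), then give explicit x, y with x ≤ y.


Step 1: Factor n = 12644 = 2^2 · 29 · 109.
Step 2: Check the mod-4 condition on each prime factor: 2 = 2 (special); 29 ≡ 1 (mod 4), exponent 1; 109 ≡ 1 (mod 4), exponent 1.
All primes ≡ 3 (mod 4) appear to even exponent (or don't appear), so by the two-squares theorem n IS expressible as a sum of two squares.
Step 3: Build a representation. Group n = k² · m with k = 2 and m = 29 · 109 = 3161 (a product of primes ≡ 1 (mod 4)); a representation of m scales to one of n via (k·x)² + (k·y)² = k²(x² + y²). Each prime p ≡ 1 (mod 4) is itself a sum of two squares; find a² by testing p − a² for a perfect square:
  29: 29 − 1² = 28, 29 − 2² = 25 = 5² ⇒ 29 = 2² + 5².
  109: 109 − 1² = 108, 109 − 2² = 105, 109 − 3² = 100 = 10² ⇒ 109 = 3² + 10².
  Combine using the Brahmagupta–Fibonacci identity (a² + b²)(c² + d²) = (ac − bd)² + (ad + bc)² = (ac + bd)² + (ad − bc)²:
  29 · 109 = 3161: from (2² + 5²)(3² + 10²), take (2·3 − 5·10, 2·10 + 5·3) = (6 − 50, 20 + 15) = (-44, 35); dropping signs (only squares matter) gives (44, 35); check 44² + 35² = 1936 + 1225 = 3161 ✓.
  Scale by k = 2: (2·44, 2·35) = (88, 70).
Step 4: Order so x ≤ y and verify: 70² + 88² = 4900 + 7744 = 12644 = n. ✓

n = 12644 = 70² + 88² (one valid representation with x ≤ y).


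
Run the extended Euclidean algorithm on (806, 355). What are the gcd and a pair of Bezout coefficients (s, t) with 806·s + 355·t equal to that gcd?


Euclidean algorithm on (806, 355) — divide until remainder is 0:
  806 = 2 · 355 + 96
  355 = 3 · 96 + 67
  96 = 1 · 67 + 29
  67 = 2 · 29 + 9
  29 = 3 · 9 + 2
  9 = 4 · 2 + 1
  2 = 2 · 1 + 0
gcd(806, 355) = 1.
Track Bezout coefficients alongside the remainders: start with r₀ = 806 = a·1 + b·0 (s = 1, t = 0) and r₁ = 355 = a·0 + b·1 (s = 0, t = 1); each new remainder r_{k+1} = r_{k-1} − q_k·r_k inherits s_{k+1} = s_{k-1} − q_k·s_k, t_{k+1} = t_{k-1} − q_k·t_k, so r_k = a·s_k + b·t_k at every step:
  q = 2: r = 96, s = 1 − 2·0 = 1, t = 0 − 2·1 = -2  (check: 806·1 + 355·(-2) = 96)
  q = 3: r = 67, s = 0 − 3·1 = -3, t = 1 − 3·(-2) = 7  (check: 806·(-3) + 355·7 = 67)
  q = 1: r = 29, s = 1 − 1·(-3) = 4, t = -2 − 1·7 = -9  (check: 806·4 + 355·(-9) = 29)
  q = 2: r = 9, s = -3 − 2·4 = -11, t = 7 − 2·(-9) = 25  (check: 806·(-11) + 355·25 = 9)
  q = 3: r = 2, s = 4 − 3·(-11) = 37, t = -9 − 3·25 = -84  (check: 806·37 + 355·(-84) = 2)
  q = 4: r = 1, s = -11 − 4·37 = -159, t = 25 − 4·(-84) = 361  (check: 806·(-159) + 355·361 = 1)
The row with r = 1 (the gcd) gives the Bezout coefficients s = -159, t = 361.
Result: 806 · (-159) + 355 · (361) = 1.

gcd(806, 355) = 1; s = -159, t = 361 (check: 806·(-159) + 355·361 = 1).


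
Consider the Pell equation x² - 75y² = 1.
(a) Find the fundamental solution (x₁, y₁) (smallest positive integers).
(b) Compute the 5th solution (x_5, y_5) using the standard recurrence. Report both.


Step 1: Find the fundamental solution (x₁, y₁) of x² - 75y² = 1.
  Expand √75 as a continued fraction. a₀ = ⌊√75⌋ = 8; iterate m_{k+1} = d_k·a_k − m_k, d_{k+1} = (75 − m_{k+1}²)/d_k, a_{k+1} = ⌊(a₀ + m_{k+1})/d_{k+1}⌋ (starting m₀ = 0, d₀ = 1), with convergents p_k = a_k·p_{k-1} + p_{k-2}, q_k = a_k·q_{k-1} + q_{k-2} (p₋₁ = 1, q₋₁ = 0):
  k = 0: a₀ = 8; p₀/q₀ = 8/1; p₀² − 75·q₀² = 64 − 75 = -11.
  k = 1: m = 8, d = 11, a = ⌊(8 + 8)/11⌋ = 1; p/q = (1·8 + 1)/(1·1 + 0) = 9/1; p² − 75·q² = 81 − 75 = 6.
  k = 2: m = 3, d = 6, a = ⌊(8 + 3)/6⌋ = 1; p/q = (1·9 + 8)/(1·1 + 1) = 17/2; p² − 75·q² = 289 − 300 = -11.
  k = 3: m = 3, d = 11, a = ⌊(8 + 3)/11⌋ = 1; p/q = (1·17 + 9)/(1·2 + 1) = 26/3; p² − 75·q² = 676 − 675 = 1.
  The first convergent with p² − 75·q² = 1 gives the fundamental solution (x₁, y₁) = (26, 3).
Step 2: Apply the recurrence (x_{n+1}, y_{n+1}) = (x₁x_n + 75y₁y_n, x₁y_n + y₁x_n) repeatedly.
  From (x_1, y_1) = (26, 3): x_2 = 26·26 + 75·3·3 = 1351; y_2 = 26·3 + 3·26 = 156.
  From (x_2, y_2) = (1351, 156): x_3 = 26·1351 + 75·3·156 = 70226; y_3 = 26·156 + 3·1351 = 8109.
  From (x_3, y_3) = (70226, 8109): x_4 = 26·70226 + 75·3·8109 = 3650401; y_4 = 26·8109 + 3·70226 = 421512.
  From (x_4, y_4) = (3650401, 421512): x_5 = 26·3650401 + 75·3·421512 = 189750626; y_5 = 26·421512 + 3·3650401 = 21910515.
Step 3: Verify x_5² - 75·y_5² = 36005300067391876 - 36005300067391875 = 1 (should be 1). ✓

(x_1, y_1) = (26, 3); (x_5, y_5) = (189750626, 21910515).


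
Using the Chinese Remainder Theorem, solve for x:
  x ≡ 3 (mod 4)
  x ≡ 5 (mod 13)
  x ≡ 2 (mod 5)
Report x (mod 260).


Moduli 4, 13, 5 are pairwise coprime; by CRT there is a unique solution modulo M = 4 · 13 · 5 = 260.
Solve pairwise, accumulating the modulus:
  Start with x ≡ 3 (mod 4).
  Combine with x ≡ 5 (mod 13): since gcd(4, 13) = 1, we get a unique residue mod 52.
    Write x = 3 + 4·t and substitute into x ≡ 5 (mod 13): 4·t ≡ 5 − 3 = 2 (mod 13).
    The inverse of 4 mod 13 is 10 (since 4·10 = 40 = 3·13 + 1), so t ≡ 10·2 = 20 ≡ 7 (mod 13).
    Then x = 3 + 4·7 = 31, valid modulo lcm(4, 13) = 52: x ≡ 31 (mod 52).
  Combine with x ≡ 2 (mod 5): since gcd(52, 5) = 1, we get a unique residue mod 260.
    Write x = 31 + 52·t and substitute into x ≡ 2 (mod 5): 52·t ≡ 2 − 31 = -29 (mod 5).
    Reduce coefficients mod 5: 2·t ≡ 1 (mod 5).
    The inverse of 2 mod 5 is 3 (since 2·3 = 6 = 1·5 + 1), so t ≡ 3·1 = 3 ≡ 3 (mod 5).
    Then x = 31 + 52·3 = 187, valid modulo lcm(52, 5) = 260: x ≡ 187 (mod 260).
Verify: 187 mod 4 = 3 ✓, 187 mod 13 = 5 ✓, 187 mod 5 = 2 ✓.

x ≡ 187 (mod 260).


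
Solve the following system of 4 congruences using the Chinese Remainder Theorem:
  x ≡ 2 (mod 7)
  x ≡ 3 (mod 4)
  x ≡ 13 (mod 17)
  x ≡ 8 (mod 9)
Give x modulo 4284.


Product of moduli M = 7 · 4 · 17 · 9 = 4284.
Merge one congruence at a time:
  Start: x ≡ 2 (mod 7).
  Combine with x ≡ 3 (mod 4); new modulus lcm = 28.
    Write x = 2 + 7·t and substitute into x ≡ 3 (mod 4): 7·t ≡ 3 − 2 = 1 (mod 4).
    Reduce coefficients mod 4: 3·t ≡ 1 (mod 4).
    The inverse of 3 mod 4 is 3 (since 3·3 = 9 = 2·4 + 1), so t ≡ 3·1 = 3 ≡ 3 (mod 4).
    Then x = 2 + 7·3 = 23, valid modulo lcm(7, 4) = 28: x ≡ 23 (mod 28).
  Combine with x ≡ 13 (mod 17); new modulus lcm = 476.
    Write x = 23 + 28·t and substitute into x ≡ 13 (mod 17): 28·t ≡ 13 − 23 = -10 (mod 17).
    Reduce coefficients mod 17: 11·t ≡ 7 (mod 17).
    The inverse of 11 mod 17 is 14 (since 11·14 = 154 = 9·17 + 1), so t ≡ 14·7 = 98 ≡ 13 (mod 17).
    Then x = 23 + 28·13 = 387, valid modulo lcm(28, 17) = 476: x ≡ 387 (mod 476).
  Combine with x ≡ 8 (mod 9); new modulus lcm = 4284.
    Write x = 387 + 476·t and substitute into x ≡ 8 (mod 9): 476·t ≡ 8 − 387 = -379 (mod 9).
    Reduce coefficients mod 9: 8·t ≡ 8 (mod 9).
    The inverse of 8 mod 9 is 8 (since 8·8 = 64 = 7·9 + 1), so t ≡ 8·8 = 64 ≡ 1 (mod 9).
    Then x = 387 + 476·1 = 863, valid modulo lcm(476, 9) = 4284: x ≡ 863 (mod 4284).
Verify against each original: 863 mod 7 = 2, 863 mod 4 = 3, 863 mod 17 = 13, 863 mod 9 = 8.

x ≡ 863 (mod 4284).


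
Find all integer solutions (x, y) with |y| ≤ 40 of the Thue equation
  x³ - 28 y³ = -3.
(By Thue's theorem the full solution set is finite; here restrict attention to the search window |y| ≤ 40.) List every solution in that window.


The equation is x³ - 28y³ = -3. For fixed y, x³ = 28·y³ − 3, so a solution requires the RHS to be a perfect cube.
Strategy: iterate y from -40 to 40, compute RHS = 28·y³ − 3, and check whether it is a (positive or negative) perfect cube.
Check small values of y:
  y = 0: RHS = -3 is not a perfect cube.
  y = 1: RHS = 25 is not a perfect cube.
  y = -1: RHS = -31 is not a perfect cube.
  y = 2: RHS = 221 is not a perfect cube.
  y = -2: RHS = -227 is not a perfect cube.
  y = 3: RHS = 753 is not a perfect cube.
  y = -3: RHS = -759 is not a perfect cube.
Continuing the search up to |y| = 40 finds no solutions either.
No (x, y) in the scanned range satisfies the equation.

No integer solutions with |y| ≤ 40.


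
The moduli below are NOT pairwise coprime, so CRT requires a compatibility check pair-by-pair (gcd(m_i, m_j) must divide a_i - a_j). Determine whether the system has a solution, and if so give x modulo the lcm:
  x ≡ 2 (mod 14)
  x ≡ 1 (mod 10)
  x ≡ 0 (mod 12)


Moduli 14, 10, 12 are not pairwise coprime, so CRT works modulo lcm(m_i) when all pairwise compatibility conditions hold.
Pairwise compatibility: gcd(m_i, m_j) must divide a_i - a_j for every pair.
Merge one congruence at a time:
  Start: x ≡ 2 (mod 14).
  Combine with x ≡ 1 (mod 10): gcd(14, 10) = 2, and 1 - 2 = -1 is NOT divisible by 2.
    ⇒ system is inconsistent (no integer solution).

No solution (the system is inconsistent).


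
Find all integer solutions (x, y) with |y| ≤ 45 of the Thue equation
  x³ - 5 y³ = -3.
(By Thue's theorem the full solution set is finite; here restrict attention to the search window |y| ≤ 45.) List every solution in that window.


The equation is x³ - 5y³ = -3. For fixed y, x³ = 5·y³ − 3, so a solution requires the RHS to be a perfect cube.
Strategy: iterate y from -45 to 45, compute RHS = 5·y³ − 3, and check whether it is a (positive or negative) perfect cube.
Check small values of y:
  y = 0: RHS = -3 is not a perfect cube.
  y = 1: RHS = 2 is not a perfect cube.
  y = -1: RHS = -8 = (-2)³ ⇒ x = -2 works.
  y = 2: RHS = 37 is not a perfect cube.
  y = -2: RHS = -43 is not a perfect cube.
  y = 3: RHS = 132 is not a perfect cube.
  y = -3: RHS = -138 is not a perfect cube.
Continuing the search up to |y| = 45 finds no further solutions beyond those listed.
Collected solutions: (-2, -1).

Solutions (with |y| ≤ 45): (-2, -1).


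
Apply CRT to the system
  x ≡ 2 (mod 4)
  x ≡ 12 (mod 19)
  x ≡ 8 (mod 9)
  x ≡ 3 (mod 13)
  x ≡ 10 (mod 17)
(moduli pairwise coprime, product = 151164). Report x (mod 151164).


Product of moduli M = 4 · 19 · 9 · 13 · 17 = 151164.
Merge one congruence at a time:
  Start: x ≡ 2 (mod 4).
  Combine with x ≡ 12 (mod 19); new modulus lcm = 76.
    Write x = 2 + 4·t and substitute into x ≡ 12 (mod 19): 4·t ≡ 12 − 2 = 10 (mod 19).
    The inverse of 4 mod 19 is 5 (since 4·5 = 20 = 1·19 + 1), so t ≡ 5·10 = 50 ≡ 12 (mod 19).
    Then x = 2 + 4·12 = 50, valid modulo lcm(4, 19) = 76: x ≡ 50 (mod 76).
  Combine with x ≡ 8 (mod 9); new modulus lcm = 684.
    Write x = 50 + 76·t and substitute into x ≡ 8 (mod 9): 76·t ≡ 8 − 50 = -42 (mod 9).
    Reduce coefficients mod 9: 4·t ≡ 3 (mod 9).
    The inverse of 4 mod 9 is 7 (since 4·7 = 28 = 3·9 + 1), so t ≡ 7·3 = 21 ≡ 3 (mod 9).
    Then x = 50 + 76·3 = 278, valid modulo lcm(76, 9) = 684: x ≡ 278 (mod 684).
  Combine with x ≡ 3 (mod 13); new modulus lcm = 8892.
    Write x = 278 + 684·t and substitute into x ≡ 3 (mod 13): 684·t ≡ 3 − 278 = -275 (mod 13).
    Reduce coefficients mod 13: 8·t ≡ 11 (mod 13).
    The inverse of 8 mod 13 is 5 (since 8·5 = 40 = 3·13 + 1), so t ≡ 5·11 = 55 ≡ 3 (mod 13).
    Then x = 278 + 684·3 = 2330, valid modulo lcm(684, 13) = 8892: x ≡ 2330 (mod 8892).
  Combine with x ≡ 10 (mod 17); new modulus lcm = 151164.
    Write x = 2330 + 8892·t and substitute into x ≡ 10 (mod 17): 8892·t ≡ 10 − 2330 = -2320 (mod 17).
    Reduce coefficients mod 17: 1·t ≡ 9 (mod 17).
    So t ≡ 9 (mod 17).
    Then x = 2330 + 8892·9 = 82358, valid modulo lcm(8892, 17) = 151164: x ≡ 82358 (mod 151164).
Verify against each original: 82358 mod 4 = 2, 82358 mod 19 = 12, 82358 mod 9 = 8, 82358 mod 13 = 3, 82358 mod 17 = 10.

x ≡ 82358 (mod 151164).


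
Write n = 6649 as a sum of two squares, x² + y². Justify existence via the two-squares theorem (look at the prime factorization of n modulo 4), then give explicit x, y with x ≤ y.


Step 1: Factor n = 6649 = 61 · 109.
Step 2: Check the mod-4 condition on each prime factor: 61 ≡ 1 (mod 4), exponent 1; 109 ≡ 1 (mod 4), exponent 1.
All primes ≡ 3 (mod 4) appear to even exponent (or don't appear), so by the two-squares theorem n IS expressible as a sum of two squares.
Step 3: Build a representation. Here n = 61 · 109 is a product of primes ≡ 1 (mod 4). Each prime p ≡ 1 (mod 4) is itself a sum of two squares; find a² by testing p − a² for a perfect square:
  61: 61 − 1² = 60, 61 − 2² = 57, 61 − 3² = 52, 61 − 4² = 45, 61 − 5² = 36 = 6² ⇒ 61 = 5² + 6².
  109: 109 − 1² = 108, 109 − 2² = 105, 109 − 3² = 100 = 10² ⇒ 109 = 3² + 10².
  Combine using the Brahmagupta–Fibonacci identity (a² + b²)(c² + d²) = (ac − bd)² + (ad + bc)² = (ac + bd)² + (ad − bc)²:
  61 · 109 = 6649: from (5² + 6²)(3² + 10²), take (5·3 − 6·10, 5·10 + 6·3) = (15 − 60, 50 + 18) = (-45, 68); dropping signs (only squares matter) gives (45, 68); check 45² + 68² = 2025 + 4624 = 6649 ✓.
Step 4: Order so x ≤ y and verify: 45² + 68² = 2025 + 4624 = 6649 = n. ✓

n = 6649 = 45² + 68² (one valid representation with x ≤ y).


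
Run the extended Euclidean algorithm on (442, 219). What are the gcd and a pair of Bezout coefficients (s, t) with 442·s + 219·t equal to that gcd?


Euclidean algorithm on (442, 219) — divide until remainder is 0:
  442 = 2 · 219 + 4
  219 = 54 · 4 + 3
  4 = 1 · 3 + 1
  3 = 3 · 1 + 0
gcd(442, 219) = 1.
Track Bezout coefficients alongside the remainders: start with r₀ = 442 = a·1 + b·0 (s = 1, t = 0) and r₁ = 219 = a·0 + b·1 (s = 0, t = 1); each new remainder r_{k+1} = r_{k-1} − q_k·r_k inherits s_{k+1} = s_{k-1} − q_k·s_k, t_{k+1} = t_{k-1} − q_k·t_k, so r_k = a·s_k + b·t_k at every step:
  q = 2: r = 4, s = 1 − 2·0 = 1, t = 0 − 2·1 = -2  (check: 442·1 + 219·(-2) = 4)
  q = 54: r = 3, s = 0 − 54·1 = -54, t = 1 − 54·(-2) = 109  (check: 442·(-54) + 219·109 = 3)
  q = 1: r = 1, s = 1 − 1·(-54) = 55, t = -2 − 1·109 = -111  (check: 442·55 + 219·(-111) = 1)
The row with r = 1 (the gcd) gives the Bezout coefficients s = 55, t = -111.
Result: 442 · (55) + 219 · (-111) = 1.

gcd(442, 219) = 1; s = 55, t = -111 (check: 442·55 + 219·(-111) = 1).


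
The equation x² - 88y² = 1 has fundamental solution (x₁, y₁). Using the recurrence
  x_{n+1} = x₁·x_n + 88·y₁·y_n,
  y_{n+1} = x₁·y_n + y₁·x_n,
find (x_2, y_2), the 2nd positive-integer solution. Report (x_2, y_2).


Step 1: Find the fundamental solution (x₁, y₁) of x² - 88y² = 1.
  Expand √88 as a continued fraction. a₀ = ⌊√88⌋ = 9; iterate m_{k+1} = d_k·a_k − m_k, d_{k+1} = (88 − m_{k+1}²)/d_k, a_{k+1} = ⌊(a₀ + m_{k+1})/d_{k+1}⌋ (starting m₀ = 0, d₀ = 1), with convergents p_k = a_k·p_{k-1} + p_{k-2}, q_k = a_k·q_{k-1} + q_{k-2} (p₋₁ = 1, q₋₁ = 0):
  k = 0: a₀ = 9; p₀/q₀ = 9/1; p₀² − 88·q₀² = 81 − 88 = -7.
  k = 1: m = 9, d = 7, a = ⌊(9 + 9)/7⌋ = 2; p/q = (2·9 + 1)/(2·1 + 0) = 19/2; p² − 88·q² = 361 − 352 = 9.
  k = 2: m = 5, d = 9, a = ⌊(9 + 5)/9⌋ = 1; p/q = (1·19 + 9)/(1·2 + 1) = 28/3; p² − 88·q² = 784 − 792 = -8.
  k = 3: m = 4, d = 8, a = ⌊(9 + 4)/8⌋ = 1; p/q = (1·28 + 19)/(1·3 + 2) = 47/5; p² − 88·q² = 2209 − 2200 = 9.
  k = 4: m = 4, d = 9, a = ⌊(9 + 4)/9⌋ = 1; p/q = (1·47 + 28)/(1·5 + 3) = 75/8; p² − 88·q² = 5625 − 5632 = -7.
  k = 5: m = 5, d = 7, a = ⌊(9 + 5)/7⌋ = 2; p/q = (2·75 + 47)/(2·8 + 5) = 197/21; p² − 88·q² = 38809 − 38808 = 1.
  The first convergent with p² − 88·q² = 1 gives the fundamental solution (x₁, y₁) = (197, 21).
Step 2: Apply the recurrence (x_{n+1}, y_{n+1}) = (x₁x_n + 88y₁y_n, x₁y_n + y₁x_n) repeatedly.
  From (x_1, y_1) = (197, 21): x_2 = 197·197 + 88·21·21 = 77617; y_2 = 197·21 + 21·197 = 8274.
Step 3: Verify x_2² - 88·y_2² = 6024398689 - 6024398688 = 1 (should be 1). ✓

(x_1, y_1) = (197, 21); (x_2, y_2) = (77617, 8274).


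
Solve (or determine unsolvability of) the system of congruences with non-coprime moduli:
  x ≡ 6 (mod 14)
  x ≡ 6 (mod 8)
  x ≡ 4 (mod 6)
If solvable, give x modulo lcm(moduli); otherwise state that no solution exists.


Moduli 14, 8, 6 are not pairwise coprime, so CRT works modulo lcm(m_i) when all pairwise compatibility conditions hold.
Pairwise compatibility: gcd(m_i, m_j) must divide a_i - a_j for every pair.
Merge one congruence at a time:
  Start: x ≡ 6 (mod 14).
  Combine with x ≡ 6 (mod 8): gcd(14, 8) = 2; 6 - 6 = 0, which IS divisible by 2, so compatible.
    Write x = 6 + 14·t and substitute into x ≡ 6 (mod 8): 14·t ≡ 6 − 6 = 0 (mod 8).
    Divide the congruence (and modulus) by g = 2: 7·t ≡ 0 (mod 4).
    Reduce coefficients mod 4: 3·t ≡ 0 (mod 4).
    The inverse of 3 mod 4 is 3 (since 3·3 = 9 = 2·4 + 1), so t ≡ 3·0 = 0 ≡ 0 (mod 4).
    Then x = 6 + 14·0 = 6, valid modulo lcm(14, 8) = 56: x ≡ 6 (mod 56).
  Combine with x ≡ 4 (mod 6): gcd(56, 6) = 2; 4 - 6 = -2, which IS divisible by 2, so compatible.
    Write x = 6 + 56·t and substitute into x ≡ 4 (mod 6): 56·t ≡ 4 − 6 = -2 (mod 6).
    Divide the congruence (and modulus) by g = 2: 28·t ≡ -1 (mod 3).
    Reduce coefficients mod 3: 1·t ≡ 2 (mod 3).
    So t ≡ 2 (mod 3).
    Then x = 6 + 56·2 = 118, valid modulo lcm(56, 6) = 168: x ≡ 118 (mod 168).
Verify: 118 mod 14 = 6, 118 mod 8 = 6, 118 mod 6 = 4.

x ≡ 118 (mod 168).


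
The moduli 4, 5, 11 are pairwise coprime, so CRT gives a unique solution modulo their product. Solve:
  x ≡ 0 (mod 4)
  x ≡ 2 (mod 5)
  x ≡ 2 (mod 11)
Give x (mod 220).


Moduli 4, 5, 11 are pairwise coprime; by CRT there is a unique solution modulo M = 4 · 5 · 11 = 220.
Solve pairwise, accumulating the modulus:
  Start with x ≡ 0 (mod 4).
  Combine with x ≡ 2 (mod 5): since gcd(4, 5) = 1, we get a unique residue mod 20.
    Write x = 0 + 4·t and substitute into x ≡ 2 (mod 5): 4·t ≡ 2 − 0 = 2 (mod 5).
    The inverse of 4 mod 5 is 4 (since 4·4 = 16 = 3·5 + 1), so t ≡ 4·2 = 8 ≡ 3 (mod 5).
    Then x = 0 + 4·3 = 12, valid modulo lcm(4, 5) = 20: x ≡ 12 (mod 20).
  Combine with x ≡ 2 (mod 11): since gcd(20, 11) = 1, we get a unique residue mod 220.
    Write x = 12 + 20·t and substitute into x ≡ 2 (mod 11): 20·t ≡ 2 − 12 = -10 (mod 11).
    Reduce coefficients mod 11: 9·t ≡ 1 (mod 11).
    The inverse of 9 mod 11 is 5 (since 9·5 = 45 = 4·11 + 1), so t ≡ 5·1 = 5 ≡ 5 (mod 11).
    Then x = 12 + 20·5 = 112, valid modulo lcm(20, 11) = 220: x ≡ 112 (mod 220).
Verify: 112 mod 4 = 0 ✓, 112 mod 5 = 2 ✓, 112 mod 11 = 2 ✓.

x ≡ 112 (mod 220).


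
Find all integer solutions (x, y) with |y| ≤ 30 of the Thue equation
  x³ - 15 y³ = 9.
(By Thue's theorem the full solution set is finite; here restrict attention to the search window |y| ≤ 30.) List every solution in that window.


The equation is x³ - 15y³ = 9. For fixed y, x³ = 15·y³ + 9, so a solution requires the RHS to be a perfect cube.
Strategy: iterate y from -30 to 30, compute RHS = 15·y³ + 9, and check whether it is a (positive or negative) perfect cube.
Check small values of y:
  y = 0: RHS = 9 is not a perfect cube.
  y = 1: RHS = 24 is not a perfect cube.
  y = -1: RHS = -6 is not a perfect cube.
  y = 2: RHS = 129 is not a perfect cube.
  y = -2: RHS = -111 is not a perfect cube.
  y = 3: RHS = 414 is not a perfect cube.
  y = -3: RHS = -396 is not a perfect cube.
Continuing the search up to |y| = 30 finds no solutions either.
No (x, y) in the scanned range satisfies the equation.

No integer solutions with |y| ≤ 30.


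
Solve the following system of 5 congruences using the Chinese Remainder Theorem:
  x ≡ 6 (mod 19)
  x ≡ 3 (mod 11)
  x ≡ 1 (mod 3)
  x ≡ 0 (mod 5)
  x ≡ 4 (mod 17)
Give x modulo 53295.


Product of moduli M = 19 · 11 · 3 · 5 · 17 = 53295.
Merge one congruence at a time:
  Start: x ≡ 6 (mod 19).
  Combine with x ≡ 3 (mod 11); new modulus lcm = 209.
    Write x = 6 + 19·t and substitute into x ≡ 3 (mod 11): 19·t ≡ 3 − 6 = -3 (mod 11).
    Reduce coefficients mod 11: 8·t ≡ 8 (mod 11).
    The inverse of 8 mod 11 is 7 (since 8·7 = 56 = 5·11 + 1), so t ≡ 7·8 = 56 ≡ 1 (mod 11).
    Then x = 6 + 19·1 = 25, valid modulo lcm(19, 11) = 209: x ≡ 25 (mod 209).
  Combine with x ≡ 1 (mod 3); new modulus lcm = 627.
    Write x = 25 + 209·t and substitute into x ≡ 1 (mod 3): 209·t ≡ 1 − 25 = -24 (mod 3).
    Reduce coefficients mod 3: 2·t ≡ 0 (mod 3).
    The inverse of 2 mod 3 is 2 (since 2·2 = 4 = 1·3 + 1), so t ≡ 2·0 = 0 ≡ 0 (mod 3).
    Then x = 25 + 209·0 = 25, valid modulo lcm(209, 3) = 627: x ≡ 25 (mod 627).
  Combine with x ≡ 0 (mod 5); new modulus lcm = 3135.
    Write x = 25 + 627·t and substitute into x ≡ 0 (mod 5): 627·t ≡ 0 − 25 = -25 (mod 5).
    Reduce coefficients mod 5: 2·t ≡ 0 (mod 5).
    The inverse of 2 mod 5 is 3 (since 2·3 = 6 = 1·5 + 1), so t ≡ 3·0 = 0 ≡ 0 (mod 5).
    Then x = 25 + 627·0 = 25, valid modulo lcm(627, 5) = 3135: x ≡ 25 (mod 3135).
  Combine with x ≡ 4 (mod 17); new modulus lcm = 53295.
    Write x = 25 + 3135·t and substitute into x ≡ 4 (mod 17): 3135·t ≡ 4 − 25 = -21 (mod 17).
    Reduce coefficients mod 17: 7·t ≡ 13 (mod 17).
    The inverse of 7 mod 17 is 5 (since 7·5 = 35 = 2·17 + 1), so t ≡ 5·13 = 65 ≡ 14 (mod 17).
    Then x = 25 + 3135·14 = 43915, valid modulo lcm(3135, 17) = 53295: x ≡ 43915 (mod 53295).
Verify against each original: 43915 mod 19 = 6, 43915 mod 11 = 3, 43915 mod 3 = 1, 43915 mod 5 = 0, 43915 mod 17 = 4.

x ≡ 43915 (mod 53295).


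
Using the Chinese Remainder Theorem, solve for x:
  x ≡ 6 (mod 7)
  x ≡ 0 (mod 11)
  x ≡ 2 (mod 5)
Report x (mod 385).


Moduli 7, 11, 5 are pairwise coprime; by CRT there is a unique solution modulo M = 7 · 11 · 5 = 385.
Solve pairwise, accumulating the modulus:
  Start with x ≡ 6 (mod 7).
  Combine with x ≡ 0 (mod 11): since gcd(7, 11) = 1, we get a unique residue mod 77.
    Write x = 6 + 7·t and substitute into x ≡ 0 (mod 11): 7·t ≡ 0 − 6 = -6 (mod 11).
    Reduce coefficients mod 11: 7·t ≡ 5 (mod 11).
    The inverse of 7 mod 11 is 8 (since 7·8 = 56 = 5·11 + 1), so t ≡ 8·5 = 40 ≡ 7 (mod 11).
    Then x = 6 + 7·7 = 55, valid modulo lcm(7, 11) = 77: x ≡ 55 (mod 77).
  Combine with x ≡ 2 (mod 5): since gcd(77, 5) = 1, we get a unique residue mod 385.
    Write x = 55 + 77·t and substitute into x ≡ 2 (mod 5): 77·t ≡ 2 − 55 = -53 (mod 5).
    Reduce coefficients mod 5: 2·t ≡ 2 (mod 5).
    The inverse of 2 mod 5 is 3 (since 2·3 = 6 = 1·5 + 1), so t ≡ 3·2 = 6 ≡ 1 (mod 5).
    Then x = 55 + 77·1 = 132, valid modulo lcm(77, 5) = 385: x ≡ 132 (mod 385).
Verify: 132 mod 7 = 6 ✓, 132 mod 11 = 0 ✓, 132 mod 5 = 2 ✓.

x ≡ 132 (mod 385).


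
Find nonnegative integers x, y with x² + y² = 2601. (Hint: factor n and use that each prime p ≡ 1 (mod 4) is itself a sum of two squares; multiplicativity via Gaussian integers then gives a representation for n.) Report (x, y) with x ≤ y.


Step 1: Factor n = 2601 = 3^2 · 17^2.
Step 2: Check the mod-4 condition on each prime factor: 3 ≡ 3 (mod 4), exponent 2 (must be even); 17 ≡ 1 (mod 4), exponent 2.
All primes ≡ 3 (mod 4) appear to even exponent (or don't appear), so by the two-squares theorem n IS expressible as a sum of two squares.
Step 3: Build a representation. Group n = k² · m with k = 3 and m = 17 · 17 = 289 (a product of primes ≡ 1 (mod 4)); a representation of m scales to one of n via (k·x)² + (k·y)² = k²(x² + y²). Each prime p ≡ 1 (mod 4) is itself a sum of two squares; find a² by testing p − a² for a perfect square:
  17: 17 − 1² = 16 = 4² ⇒ 17 = 1² + 4².
  Combine using the Brahmagupta–Fibonacci identity (a² + b²)(c² + d²) = (ac − bd)² + (ad + bc)² = (ac + bd)² + (ad − bc)²:
  17 · 17 = 289: from (1² + 4²)(1² + 4²), take (1·1 − 4·4, 1·4 + 4·1) = (1 − 16, 4 + 4) = (-15, 8); dropping signs (only squares matter) gives (15, 8); check 15² + 8² = 225 + 64 = 289 ✓.
  Scale by k = 3: (3·15, 3·8) = (45, 24).
Step 4: Order so x ≤ y and verify: 24² + 45² = 576 + 2025 = 2601 = n. ✓

n = 2601 = 24² + 45² (one valid representation with x ≤ y).


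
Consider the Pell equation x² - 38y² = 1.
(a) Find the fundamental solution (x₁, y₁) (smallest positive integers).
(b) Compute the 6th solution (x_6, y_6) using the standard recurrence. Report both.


Step 1: Find the fundamental solution (x₁, y₁) of x² - 38y² = 1.
  Expand √38 as a continued fraction. a₀ = ⌊√38⌋ = 6; iterate m_{k+1} = d_k·a_k − m_k, d_{k+1} = (38 − m_{k+1}²)/d_k, a_{k+1} = ⌊(a₀ + m_{k+1})/d_{k+1}⌋ (starting m₀ = 0, d₀ = 1), with convergents p_k = a_k·p_{k-1} + p_{k-2}, q_k = a_k·q_{k-1} + q_{k-2} (p₋₁ = 1, q₋₁ = 0):
  k = 0: a₀ = 6; p₀/q₀ = 6/1; p₀² − 38·q₀² = 36 − 38 = -2.
  k = 1: m = 6, d = 2, a = ⌊(6 + 6)/2⌋ = 6; p/q = (6·6 + 1)/(6·1 + 0) = 37/6; p² − 38·q² = 1369 − 1368 = 1.
  The first convergent with p² − 38·q² = 1 gives the fundamental solution (x₁, y₁) = (37, 6).
Step 2: Apply the recurrence (x_{n+1}, y_{n+1}) = (x₁x_n + 38y₁y_n, x₁y_n + y₁x_n) repeatedly.
  From (x_1, y_1) = (37, 6): x_2 = 37·37 + 38·6·6 = 2737; y_2 = 37·6 + 6·37 = 444.
  From (x_2, y_2) = (2737, 444): x_3 = 37·2737 + 38·6·444 = 202501; y_3 = 37·444 + 6·2737 = 32850.
  From (x_3, y_3) = (202501, 32850): x_4 = 37·202501 + 38·6·32850 = 14982337; y_4 = 37·32850 + 6·202501 = 2430456.
  From (x_4, y_4) = (14982337, 2430456): x_5 = 37·14982337 + 38·6·2430456 = 1108490437; y_5 = 37·2430456 + 6·14982337 = 179820894.
  From (x_5, y_5) = (1108490437, 179820894): x_6 = 37·1108490437 + 38·6·179820894 = 82013310001; y_6 = 37·179820894 + 6·1108490437 = 13304315700.
Step 3: Verify x_6² - 38·y_6² = 6726183017320126620001 - 6726183017320126620000 = 1 (should be 1). ✓

(x_1, y_1) = (37, 6); (x_6, y_6) = (82013310001, 13304315700).


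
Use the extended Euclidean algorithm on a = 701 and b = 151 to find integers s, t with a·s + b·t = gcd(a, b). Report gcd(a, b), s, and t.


Euclidean algorithm on (701, 151) — divide until remainder is 0:
  701 = 4 · 151 + 97
  151 = 1 · 97 + 54
  97 = 1 · 54 + 43
  54 = 1 · 43 + 11
  43 = 3 · 11 + 10
  11 = 1 · 10 + 1
  10 = 10 · 1 + 0
gcd(701, 151) = 1.
Track Bezout coefficients alongside the remainders: start with r₀ = 701 = a·1 + b·0 (s = 1, t = 0) and r₁ = 151 = a·0 + b·1 (s = 0, t = 1); each new remainder r_{k+1} = r_{k-1} − q_k·r_k inherits s_{k+1} = s_{k-1} − q_k·s_k, t_{k+1} = t_{k-1} − q_k·t_k, so r_k = a·s_k + b·t_k at every step:
  q = 4: r = 97, s = 1 − 4·0 = 1, t = 0 − 4·1 = -4  (check: 701·1 + 151·(-4) = 97)
  q = 1: r = 54, s = 0 − 1·1 = -1, t = 1 − 1·(-4) = 5  (check: 701·(-1) + 151·5 = 54)
  q = 1: r = 43, s = 1 − 1·(-1) = 2, t = -4 − 1·5 = -9  (check: 701·2 + 151·(-9) = 43)
  q = 1: r = 11, s = -1 − 1·2 = -3, t = 5 − 1·(-9) = 14  (check: 701·(-3) + 151·14 = 11)
  q = 3: r = 10, s = 2 − 3·(-3) = 11, t = -9 − 3·14 = -51  (check: 701·11 + 151·(-51) = 10)
  q = 1: r = 1, s = -3 − 1·11 = -14, t = 14 − 1·(-51) = 65  (check: 701·(-14) + 151·65 = 1)
The row with r = 1 (the gcd) gives the Bezout coefficients s = -14, t = 65.
Result: 701 · (-14) + 151 · (65) = 1.

gcd(701, 151) = 1; s = -14, t = 65 (check: 701·(-14) + 151·65 = 1).


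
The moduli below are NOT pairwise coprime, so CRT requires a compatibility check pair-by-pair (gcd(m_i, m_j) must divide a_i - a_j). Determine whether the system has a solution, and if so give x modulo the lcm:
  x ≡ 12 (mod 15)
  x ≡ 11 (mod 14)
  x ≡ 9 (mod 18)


Moduli 15, 14, 18 are not pairwise coprime, so CRT works modulo lcm(m_i) when all pairwise compatibility conditions hold.
Pairwise compatibility: gcd(m_i, m_j) must divide a_i - a_j for every pair.
Merge one congruence at a time:
  Start: x ≡ 12 (mod 15).
  Combine with x ≡ 11 (mod 14): gcd(15, 14) = 1; 11 - 12 = -1, which IS divisible by 1, so compatible.
    Write x = 12 + 15·t and substitute into x ≡ 11 (mod 14): 15·t ≡ 11 − 12 = -1 (mod 14).
    Reduce coefficients mod 14: 1·t ≡ 13 (mod 14).
    So t ≡ 13 (mod 14).
    Then x = 12 + 15·13 = 207, valid modulo lcm(15, 14) = 210: x ≡ 207 (mod 210).
  Combine with x ≡ 9 (mod 18): gcd(210, 18) = 6; 9 - 207 = -198, which IS divisible by 6, so compatible.
    Write x = 207 + 210·t and substitute into x ≡ 9 (mod 18): 210·t ≡ 9 − 207 = -198 (mod 18).
    Divide the congruence (and modulus) by g = 6: 35·t ≡ -33 (mod 3).
    Reduce coefficients mod 3: 2·t ≡ 0 (mod 3).
    The inverse of 2 mod 3 is 2 (since 2·2 = 4 = 1·3 + 1), so t ≡ 2·0 = 0 ≡ 0 (mod 3).
    Then x = 207 + 210·0 = 207, valid modulo lcm(210, 18) = 630: x ≡ 207 (mod 630).
Verify: 207 mod 15 = 12, 207 mod 14 = 11, 207 mod 18 = 9.

x ≡ 207 (mod 630).


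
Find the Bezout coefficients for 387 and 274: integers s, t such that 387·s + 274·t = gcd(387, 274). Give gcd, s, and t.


Euclidean algorithm on (387, 274) — divide until remainder is 0:
  387 = 1 · 274 + 113
  274 = 2 · 113 + 48
  113 = 2 · 48 + 17
  48 = 2 · 17 + 14
  17 = 1 · 14 + 3
  14 = 4 · 3 + 2
  3 = 1 · 2 + 1
  2 = 2 · 1 + 0
gcd(387, 274) = 1.
Track Bezout coefficients alongside the remainders: start with r₀ = 387 = a·1 + b·0 (s = 1, t = 0) and r₁ = 274 = a·0 + b·1 (s = 0, t = 1); each new remainder r_{k+1} = r_{k-1} − q_k·r_k inherits s_{k+1} = s_{k-1} − q_k·s_k, t_{k+1} = t_{k-1} − q_k·t_k, so r_k = a·s_k + b·t_k at every step:
  q = 1: r = 113, s = 1 − 1·0 = 1, t = 0 − 1·1 = -1  (check: 387·1 + 274·(-1) = 113)
  q = 2: r = 48, s = 0 − 2·1 = -2, t = 1 − 2·(-1) = 3  (check: 387·(-2) + 274·3 = 48)
  q = 2: r = 17, s = 1 − 2·(-2) = 5, t = -1 − 2·3 = -7  (check: 387·5 + 274·(-7) = 17)
  q = 2: r = 14, s = -2 − 2·5 = -12, t = 3 − 2·(-7) = 17  (check: 387·(-12) + 274·17 = 14)
  q = 1: r = 3, s = 5 − 1·(-12) = 17, t = -7 − 1·17 = -24  (check: 387·17 + 274·(-24) = 3)
  q = 4: r = 2, s = -12 − 4·17 = -80, t = 17 − 4·(-24) = 113  (check: 387·(-80) + 274·113 = 2)
  q = 1: r = 1, s = 17 − 1·(-80) = 97, t = -24 − 1·113 = -137  (check: 387·97 + 274·(-137) = 1)
The row with r = 1 (the gcd) gives the Bezout coefficients s = 97, t = -137.
Result: 387 · (97) + 274 · (-137) = 1.

gcd(387, 274) = 1; s = 97, t = -137 (check: 387·97 + 274·(-137) = 1).


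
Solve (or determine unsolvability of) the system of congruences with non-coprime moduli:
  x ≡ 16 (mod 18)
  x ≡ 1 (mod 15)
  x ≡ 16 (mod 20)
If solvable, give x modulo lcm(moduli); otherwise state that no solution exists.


Moduli 18, 15, 20 are not pairwise coprime, so CRT works modulo lcm(m_i) when all pairwise compatibility conditions hold.
Pairwise compatibility: gcd(m_i, m_j) must divide a_i - a_j for every pair.
Merge one congruence at a time:
  Start: x ≡ 16 (mod 18).
  Combine with x ≡ 1 (mod 15): gcd(18, 15) = 3; 1 - 16 = -15, which IS divisible by 3, so compatible.
    Write x = 16 + 18·t and substitute into x ≡ 1 (mod 15): 18·t ≡ 1 − 16 = -15 (mod 15).
    Divide the congruence (and modulus) by g = 3: 6·t ≡ -5 (mod 5).
    Reduce coefficients mod 5: 1·t ≡ 0 (mod 5).
    So t ≡ 0 (mod 5).
    Then x = 16 + 18·0 = 16, valid modulo lcm(18, 15) = 90: x ≡ 16 (mod 90).
  Combine with x ≡ 16 (mod 20): gcd(90, 20) = 10; 16 - 16 = 0, which IS divisible by 10, so compatible.
    Write x = 16 + 90·t and substitute into x ≡ 16 (mod 20): 90·t ≡ 16 − 16 = 0 (mod 20).
    Divide the congruence (and modulus) by g = 10: 9·t ≡ 0 (mod 2).
    Reduce coefficients mod 2: 1·t ≡ 0 (mod 2).
    So t ≡ 0 (mod 2).
    Then x = 16 + 90·0 = 16, valid modulo lcm(90, 20) = 180: x ≡ 16 (mod 180).
Verify: 16 mod 18 = 16, 16 mod 15 = 1, 16 mod 20 = 16.

x ≡ 16 (mod 180).


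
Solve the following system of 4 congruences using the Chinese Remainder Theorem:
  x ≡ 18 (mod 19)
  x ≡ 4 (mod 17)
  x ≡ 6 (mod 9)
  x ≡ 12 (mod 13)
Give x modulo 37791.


Product of moduli M = 19 · 17 · 9 · 13 = 37791.
Merge one congruence at a time:
  Start: x ≡ 18 (mod 19).
  Combine with x ≡ 4 (mod 17); new modulus lcm = 323.
    Write x = 18 + 19·t and substitute into x ≡ 4 (mod 17): 19·t ≡ 4 − 18 = -14 (mod 17).
    Reduce coefficients mod 17: 2·t ≡ 3 (mod 17).
    The inverse of 2 mod 17 is 9 (since 2·9 = 18 = 1·17 + 1), so t ≡ 9·3 = 27 ≡ 10 (mod 17).
    Then x = 18 + 19·10 = 208, valid modulo lcm(19, 17) = 323: x ≡ 208 (mod 323).
  Combine with x ≡ 6 (mod 9); new modulus lcm = 2907.
    Write x = 208 + 323·t and substitute into x ≡ 6 (mod 9): 323·t ≡ 6 − 208 = -202 (mod 9).
    Reduce coefficients mod 9: 8·t ≡ 5 (mod 9).
    The inverse of 8 mod 9 is 8 (since 8·8 = 64 = 7·9 + 1), so t ≡ 8·5 = 40 ≡ 4 (mod 9).
    Then x = 208 + 323·4 = 1500, valid modulo lcm(323, 9) = 2907: x ≡ 1500 (mod 2907).
  Combine with x ≡ 12 (mod 13); new modulus lcm = 37791.
    Write x = 1500 + 2907·t and substitute into x ≡ 12 (mod 13): 2907·t ≡ 12 − 1500 = -1488 (mod 13).
    Reduce coefficients mod 13: 8·t ≡ 7 (mod 13).
    The inverse of 8 mod 13 is 5 (since 8·5 = 40 = 3·13 + 1), so t ≡ 5·7 = 35 ≡ 9 (mod 13).
    Then x = 1500 + 2907·9 = 27663, valid modulo lcm(2907, 13) = 37791: x ≡ 27663 (mod 37791).
Verify against each original: 27663 mod 19 = 18, 27663 mod 17 = 4, 27663 mod 9 = 6, 27663 mod 13 = 12.

x ≡ 27663 (mod 37791).


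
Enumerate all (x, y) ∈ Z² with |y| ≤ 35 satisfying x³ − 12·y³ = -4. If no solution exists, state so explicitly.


The equation is x³ - 12y³ = -4. For fixed y, x³ = 12·y³ − 4, so a solution requires the RHS to be a perfect cube.
Strategy: iterate y from -35 to 35, compute RHS = 12·y³ − 4, and check whether it is a (positive or negative) perfect cube.
Check small values of y:
  y = 0: RHS = -4 is not a perfect cube.
  y = 1: RHS = 8 = (2)³ ⇒ x = 2 works.
  y = -1: RHS = -16 is not a perfect cube.
  y = 2: RHS = 92 is not a perfect cube.
  y = -2: RHS = -100 is not a perfect cube.
  y = 3: RHS = 320 is not a perfect cube.
  y = -3: RHS = -328 is not a perfect cube.
Continuing the search up to |y| = 35 finds no further solutions beyond those listed.
Collected solutions: (2, 1).

Solutions (with |y| ≤ 35): (2, 1).


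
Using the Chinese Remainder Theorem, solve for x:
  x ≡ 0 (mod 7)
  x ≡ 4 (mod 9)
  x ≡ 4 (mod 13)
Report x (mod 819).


Moduli 7, 9, 13 are pairwise coprime; by CRT there is a unique solution modulo M = 7 · 9 · 13 = 819.
Solve pairwise, accumulating the modulus:
  Start with x ≡ 0 (mod 7).
  Combine with x ≡ 4 (mod 9): since gcd(7, 9) = 1, we get a unique residue mod 63.
    Write x = 0 + 7·t and substitute into x ≡ 4 (mod 9): 7·t ≡ 4 − 0 = 4 (mod 9).
    The inverse of 7 mod 9 is 4 (since 7·4 = 28 = 3·9 + 1), so t ≡ 4·4 = 16 ≡ 7 (mod 9).
    Then x = 0 + 7·7 = 49, valid modulo lcm(7, 9) = 63: x ≡ 49 (mod 63).
  Combine with x ≡ 4 (mod 13): since gcd(63, 13) = 1, we get a unique residue mod 819.
    Write x = 49 + 63·t and substitute into x ≡ 4 (mod 13): 63·t ≡ 4 − 49 = -45 (mod 13).
    Reduce coefficients mod 13: 11·t ≡ 7 (mod 13).
    The inverse of 11 mod 13 is 6 (since 11·6 = 66 = 5·13 + 1), so t ≡ 6·7 = 42 ≡ 3 (mod 13).
    Then x = 49 + 63·3 = 238, valid modulo lcm(63, 13) = 819: x ≡ 238 (mod 819).
Verify: 238 mod 7 = 0 ✓, 238 mod 9 = 4 ✓, 238 mod 13 = 4 ✓.

x ≡ 238 (mod 819).
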